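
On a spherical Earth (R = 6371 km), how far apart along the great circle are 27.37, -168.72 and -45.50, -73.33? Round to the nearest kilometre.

Δλ = -73.33 − -168.72 = 95.39°.
Δφ = -45.50 − 27.37 = -72.87°.
a = sin²(Δφ/2) + cos φ₁ · cos φ₂ · sin²(Δλ/2) = 0.693188.
c = 2·atan2(√a, √(1−a)) = 1.96749 rad → d = 6371·c ≈ 12534.91 km.

12535 km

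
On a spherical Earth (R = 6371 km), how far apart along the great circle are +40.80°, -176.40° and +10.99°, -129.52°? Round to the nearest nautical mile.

3048 nmi

Δλ = -129.52 − -176.40 = 46.88°.
Δφ = 10.99 − 40.80 = -29.81°.
a = sin²(Δφ/2) + cos φ₁ · cos φ₂ · sin²(Δλ/2) = 0.183748.
c = 2·atan2(√a, √(1−a)) = 0.88601 rad → d = 6371·c ≈ 5644.79 km ≈ 3047.94 nmi.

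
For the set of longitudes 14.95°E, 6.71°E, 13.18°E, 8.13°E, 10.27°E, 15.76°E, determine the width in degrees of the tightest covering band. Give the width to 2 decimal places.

9.05°

Sort the longitudes: +6.71°, +8.13°, +10.27°, +13.18°, +14.95°, +15.76°.
Eastward gaps between consecutive values (wrapping around): 1.42°, 2.14°, 2.91°, 1.77°, 0.81°, 350.95°.
Largest gap = 350.95° ⇒ minimal covering band is its complement: 360° − 350.95° = 9.05°.
Band runs from +6.71° eastward to +15.76°.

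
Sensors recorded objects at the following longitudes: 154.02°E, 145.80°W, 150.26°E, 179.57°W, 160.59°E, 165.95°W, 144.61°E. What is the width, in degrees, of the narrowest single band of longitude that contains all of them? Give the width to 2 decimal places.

69.59°

Sort the longitudes: -179.57°, -165.95°, -145.80°, +144.61°, +150.26°, +154.02°, +160.59°.
Eastward gaps between consecutive values (wrapping around): 13.62°, 20.15°, 290.41°, 5.65°, 3.76°, 6.57°, 19.84°.
Largest gap = 290.41° ⇒ minimal covering band is its complement: 360° − 290.41° = 69.59°.
Band runs from +144.61° eastward to -145.80°, crossing the antimeridian.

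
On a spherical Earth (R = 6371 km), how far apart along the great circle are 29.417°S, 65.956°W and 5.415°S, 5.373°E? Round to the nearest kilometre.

Δλ = 5.373 − -65.956 = 71.329°.
Δφ = -5.415 − -29.417 = 24.002°.
a = sin²(Δφ/2) + cos φ₁ · cos φ₂ · sin²(Δλ/2) = 0.338018.
c = 2·atan2(√a, √(1−a)) = 1.24088 rad → d = 6371·c ≈ 7905.64 km.

7906 km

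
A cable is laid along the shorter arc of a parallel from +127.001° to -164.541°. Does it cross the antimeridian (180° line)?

Naïve |-164.541 − 127.001| = 291.542° > 180°, so the shorter arc goes the other way round — across 180°.
Signed shortest Δλ = ((-164.541 − 127.001 + 180) mod 360) − 180 = 68.458°.
Going east by 68.458° from +127.001° passes through 180° before reaching -164.541°.

Yes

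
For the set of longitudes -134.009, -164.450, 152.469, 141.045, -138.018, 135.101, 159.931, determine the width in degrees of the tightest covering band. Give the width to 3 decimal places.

Sort the longitudes: -164.450°, -138.018°, -134.009°, +135.101°, +141.045°, +152.469°, +159.931°.
Eastward gaps between consecutive values (wrapping around): 26.432°, 4.009°, 269.110°, 5.944°, 11.424°, 7.462°, 35.619°.
Largest gap = 269.110° ⇒ minimal covering band is its complement: 360° − 269.110° = 90.890°.
Band runs from +135.101° eastward to -134.009°, crossing the antimeridian.

90.890°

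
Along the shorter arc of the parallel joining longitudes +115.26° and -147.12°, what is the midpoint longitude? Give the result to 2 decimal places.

+164.07°

Signed shortest Δλ from +115.26° to -147.12° is +97.62°.
Midpoint longitude = +115.26° + (+97.62°)/2 = +115.26° + 48.81° = +164.07°.
(The naïve average (+115.26 + -147.12)/2 = -15.93° is on the wrong side of the globe.)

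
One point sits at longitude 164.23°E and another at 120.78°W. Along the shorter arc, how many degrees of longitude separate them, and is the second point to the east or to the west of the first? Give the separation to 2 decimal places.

74.99° east

Raw difference: -120.78 − 164.23 = -285.01°.
Normalise into (−180°, 180°]: -285.01° + 360° = 74.99°.
Positive ⇒ the second point lies to the east; separation 74.99°.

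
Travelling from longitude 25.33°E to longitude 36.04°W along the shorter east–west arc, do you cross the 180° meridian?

No

Signed shortest Δλ = ((-36.04 − 25.33 + 180) mod 360) − 180 = -61.37°.
Going west by 61.37° from +25.33° reaches -36.04° without touching 180°.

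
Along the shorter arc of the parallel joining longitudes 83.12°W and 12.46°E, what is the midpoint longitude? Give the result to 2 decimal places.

Signed shortest Δλ from -83.12° to +12.46° is +95.58°.
Midpoint longitude = -83.12° + (+95.58°)/2 = -83.12° + 47.79° = -35.33°.

35.33°W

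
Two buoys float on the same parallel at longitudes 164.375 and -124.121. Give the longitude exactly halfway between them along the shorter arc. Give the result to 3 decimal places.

Signed shortest Δλ from +164.375° to -124.121° is +71.504°.
Midpoint longitude = +164.375° + (+71.504°)/2 = +164.375° + 35.752° = +200.127°.
Normalise into (−180°, 180°]: -159.873°.
(The naïve average (+164.375 + -124.121)/2 = 20.127° is on the wrong side of the globe.)

-159.873°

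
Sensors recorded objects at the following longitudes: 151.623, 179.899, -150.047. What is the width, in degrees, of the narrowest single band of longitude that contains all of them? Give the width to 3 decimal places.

Sort the longitudes: -150.047°, +151.623°, +179.899°.
Eastward gaps between consecutive values (wrapping around): 301.670°, 28.276°, 30.054°.
Largest gap = 301.670° ⇒ minimal covering band is its complement: 360° − 301.670° = 58.330°.
Band runs from +151.623° eastward to -150.047°, crossing the antimeridian.

58.330°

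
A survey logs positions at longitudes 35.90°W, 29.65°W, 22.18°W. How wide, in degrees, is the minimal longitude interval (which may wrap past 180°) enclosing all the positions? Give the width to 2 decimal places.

Sort the longitudes: -35.90°, -29.65°, -22.18°.
Eastward gaps between consecutive values (wrapping around): 6.25°, 7.47°, 346.28°.
Largest gap = 346.28° ⇒ minimal covering band is its complement: 360° − 346.28° = 13.72°.
Band runs from -35.90° eastward to -22.18°.

13.72°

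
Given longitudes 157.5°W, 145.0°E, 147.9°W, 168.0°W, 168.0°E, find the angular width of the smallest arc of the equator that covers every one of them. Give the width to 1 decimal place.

Sort the longitudes: -168.0°, -157.5°, -147.9°, +145.0°, +168.0°.
Eastward gaps between consecutive values (wrapping around): 10.5°, 9.6°, 292.9°, 23.0°, 24.0°.
Largest gap = 292.9° ⇒ minimal covering band is its complement: 360° − 292.9° = 67.1°.
Band runs from +145.0° eastward to -147.9°, crossing the antimeridian.

67.1°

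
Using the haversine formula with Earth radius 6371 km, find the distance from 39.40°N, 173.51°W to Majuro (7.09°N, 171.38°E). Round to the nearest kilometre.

3897 km

Δλ = 171.38 − -173.51 = 344.89°; wrapped into (−180°, 180°]: -15.11°.
Δφ = 7.09 − 39.40 = -32.31°.
a = sin²(Δφ/2) + cos φ₁ · cos φ₂ · sin²(Δλ/2) = 0.090671.
c = 2·atan2(√a, √(1−a)) = 0.61173 rad → d = 6371·c ≈ 3897.32 km.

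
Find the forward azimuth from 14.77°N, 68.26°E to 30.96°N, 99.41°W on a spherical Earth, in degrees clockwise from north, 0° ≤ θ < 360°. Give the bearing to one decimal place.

345.6°

Δλ = -99.41 − 68.26 = -167.67°.
θ = atan2( sin Δλ · cos φ₂ , cos φ₁ · sin φ₂ − sin φ₁ · cos φ₂ · cos Δλ )
  = atan2(-0.18312, 0.71102) = -14.442° → normalised to [0°, 360°): 345.558°.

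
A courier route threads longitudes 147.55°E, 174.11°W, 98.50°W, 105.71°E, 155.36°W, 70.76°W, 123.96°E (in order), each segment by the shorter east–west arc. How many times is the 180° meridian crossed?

Leg 1: +147.55° → -174.11°, shortest Δλ = 38.34° (east) — crosses 180°.
Leg 2: -174.11° → -98.50°, shortest Δλ = 75.61° (east) — does not cross 180°.
Leg 3: -98.50° → +105.71°, shortest Δλ = -155.79° (west) — crosses 180°.
Leg 4: +105.71° → -155.36°, shortest Δλ = 98.93° (east) — crosses 180°.
Leg 5: -155.36° → -70.76°, shortest Δλ = 84.6° (east) — does not cross 180°.
Leg 6: -70.76° → +123.96°, shortest Δλ = -165.28° (west) — crosses 180°.
Total crossings: 4.

4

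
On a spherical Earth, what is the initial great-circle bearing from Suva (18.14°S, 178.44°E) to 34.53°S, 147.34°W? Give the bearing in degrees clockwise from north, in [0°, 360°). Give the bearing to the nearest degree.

Δλ = -147.34 − 178.44 = -325.78°; wrapped into (−180°, 180°]: 34.22°.
θ = atan2( sin Δλ · cos φ₂ , cos φ₁ · sin φ₂ − sin φ₁ · cos φ₂ · cos Δλ )
  = atan2(0.46330, -0.32658) = 125.180° → normalised to [0°, 360°): 125.180°.

125°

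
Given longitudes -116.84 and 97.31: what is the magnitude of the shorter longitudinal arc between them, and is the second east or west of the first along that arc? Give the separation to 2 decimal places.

145.85° west

Raw difference: 97.31 − -116.84 = 214.15°.
Normalise into (−180°, 180°]: 214.15° − 360° = -145.85°.
Negative ⇒ the second point lies to the west; separation 145.85°.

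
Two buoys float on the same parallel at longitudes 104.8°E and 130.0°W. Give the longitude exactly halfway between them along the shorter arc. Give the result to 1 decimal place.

Signed shortest Δλ from +104.8° to -130.0° is +125.2°.
Midpoint longitude = +104.8° + (+125.2°)/2 = +104.8° + 62.6° = +167.4°.
(The naïve average (+104.8 + -130.0)/2 = -12.6° is on the wrong side of the globe.)

167.4°E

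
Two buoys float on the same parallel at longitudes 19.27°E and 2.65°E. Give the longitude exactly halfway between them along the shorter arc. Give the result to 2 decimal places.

10.96°E

Signed shortest Δλ from +19.27° to +2.65° is -16.62°.
Midpoint longitude = +19.27° + (-16.62°)/2 = +19.27° − 8.31° = +10.96°.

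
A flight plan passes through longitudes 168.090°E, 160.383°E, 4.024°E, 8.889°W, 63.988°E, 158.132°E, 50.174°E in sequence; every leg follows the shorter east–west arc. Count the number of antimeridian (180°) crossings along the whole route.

Leg 1: +168.090° → +160.383°, shortest Δλ = -7.707° (west) — does not cross 180°.
Leg 2: +160.383° → +4.024°, shortest Δλ = -156.359° (west) — does not cross 180°.
Leg 3: +4.024° → -8.889°, shortest Δλ = -12.913° (west) — does not cross 180°.
Leg 4: -8.889° → +63.988°, shortest Δλ = 72.877° (east) — does not cross 180°.
Leg 5: +63.988° → +158.132°, shortest Δλ = 94.144° (east) — does not cross 180°.
Leg 6: +158.132° → +50.174°, shortest Δλ = -107.958° (west) — does not cross 180°.
Total crossings: 0.

0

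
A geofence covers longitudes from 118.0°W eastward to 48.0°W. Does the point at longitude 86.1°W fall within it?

Yes

Band width going east from -118.0° to -48.0°: ((-48.0 − -118.0) mod 360) = 70.0°.
Offset of -86.1° east of the west edge: ((-86.1 − -118.0) mod 360) = 31.9°.
31.9° ≤ 70.0° ⇒ inside.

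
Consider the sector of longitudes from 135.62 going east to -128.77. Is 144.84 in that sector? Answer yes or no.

Band width going east from +135.62° to -128.77°: ((-128.77 − 135.62) mod 360) = 95.61°.
Offset of +144.84° east of the west edge: ((144.84 − 135.62) mod 360) = 9.22°.
9.22° ≤ 95.61° ⇒ inside.

Yes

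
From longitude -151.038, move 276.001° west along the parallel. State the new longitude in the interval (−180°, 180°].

-67.039°

Start at -151.038°; shift −276.001° → -427.039°.
-427.039° lies outside (−180°, 180°]; add 360° → -67.039°.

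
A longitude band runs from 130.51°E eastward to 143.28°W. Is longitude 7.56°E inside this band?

Band width going east from +130.51° to -143.28°: ((-143.28 − 130.51) mod 360) = 86.21°.
Offset of +7.56° east of the west edge: ((7.56 − 130.51) mod 360) = 237.05°.
237.05° > 86.21° ⇒ outside.

No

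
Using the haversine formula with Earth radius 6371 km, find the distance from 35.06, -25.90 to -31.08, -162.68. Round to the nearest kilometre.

Δλ = -162.68 − -25.90 = -136.78°.
Δφ = -31.08 − 35.06 = -66.14°.
a = sin²(Δφ/2) + cos φ₁ · cos φ₂ · sin²(Δλ/2) = 0.903708.
c = 2·atan2(√a, √(1−a)) = 2.51055 rad → d = 6371·c ≈ 15994.74 km.

15995 km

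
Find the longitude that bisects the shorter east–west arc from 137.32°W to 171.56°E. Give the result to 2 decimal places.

Signed shortest Δλ from -137.32° to +171.56° is -51.12°.
Midpoint longitude = -137.32° + (-51.12°)/2 = -137.32° − 25.56° = -162.88°.
(The naïve average (-137.32 + +171.56)/2 = 17.12° is on the wrong side of the globe.)

162.88°W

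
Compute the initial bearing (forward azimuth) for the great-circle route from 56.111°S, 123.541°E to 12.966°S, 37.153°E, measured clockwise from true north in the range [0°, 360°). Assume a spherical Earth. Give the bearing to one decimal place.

265.6°

Δλ = 37.153 − 123.541 = -86.388°.
θ = atan2( sin Δλ · cos φ₂ , cos φ₁ · sin φ₂ − sin φ₁ · cos φ₂ · cos Δλ )
  = atan2(-0.97257, -0.07414) = -94.359° → normalised to [0°, 360°): 265.641°.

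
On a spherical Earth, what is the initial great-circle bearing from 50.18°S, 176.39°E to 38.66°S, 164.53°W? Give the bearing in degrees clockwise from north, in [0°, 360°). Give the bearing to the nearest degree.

Δλ = -164.53 − 176.39 = -340.92°; wrapped into (−180°, 180°]: 19.08°.
θ = atan2( sin Δλ · cos φ₂ , cos φ₁ · sin φ₂ − sin φ₁ · cos φ₂ · cos Δλ )
  = atan2(0.25526, 0.16676) = 56.843° → normalised to [0°, 360°): 56.843°.

57°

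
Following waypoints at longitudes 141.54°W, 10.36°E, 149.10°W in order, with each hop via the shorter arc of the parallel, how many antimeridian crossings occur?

Leg 1: -141.54° → +10.36°, shortest Δλ = 151.9° (east) — does not cross 180°.
Leg 2: +10.36° → -149.10°, shortest Δλ = -159.46° (west) — does not cross 180°.
Total crossings: 0.

0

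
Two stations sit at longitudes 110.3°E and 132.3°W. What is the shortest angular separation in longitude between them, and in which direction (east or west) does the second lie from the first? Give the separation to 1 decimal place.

117.4° east

Raw difference: -132.3 − 110.3 = -242.6°.
Normalise into (−180°, 180°]: -242.6° + 360° = 117.4°.
Positive ⇒ the second point lies to the east; separation 117.4°.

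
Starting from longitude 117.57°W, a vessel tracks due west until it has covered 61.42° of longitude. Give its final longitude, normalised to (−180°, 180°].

178.99°W

Start at -117.57°; shift −61.42° → -178.99°.
-178.99° already lies in (−180°, 180°].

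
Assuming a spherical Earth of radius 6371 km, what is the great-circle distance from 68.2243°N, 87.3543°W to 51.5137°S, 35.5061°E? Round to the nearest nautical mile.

Δλ = 35.5061 − -87.3543 = 122.8604°.
Δφ = -51.5137 − 68.2243 = -119.7380°.
a = sin²(Δφ/2) + cos φ₁ · cos φ₂ · sin²(Δλ/2) = 0.926085.
c = 2·atan2(√a, √(1−a)) = 2.59091 rad → d = 6371·c ≈ 16506.71 km ≈ 8912.91 nmi.

8913 nmi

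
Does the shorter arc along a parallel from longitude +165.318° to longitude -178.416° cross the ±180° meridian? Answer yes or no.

Naïve |-178.416 − 165.318| = 343.734° > 180°, so the shorter arc goes the other way round — across 180°.
Signed shortest Δλ = ((-178.416 − 165.318 + 180) mod 360) − 180 = 16.266°.
Going east by 16.266° from +165.318° passes through 180° before reaching -178.416°.

Yes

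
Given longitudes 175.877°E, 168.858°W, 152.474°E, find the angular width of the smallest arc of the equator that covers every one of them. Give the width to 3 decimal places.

38.668°

Sort the longitudes: -168.858°, +152.474°, +175.877°.
Eastward gaps between consecutive values (wrapping around): 321.332°, 23.403°, 15.265°.
Largest gap = 321.332° ⇒ minimal covering band is its complement: 360° − 321.332° = 38.668°.
Band runs from +152.474° eastward to -168.858°, crossing the antimeridian.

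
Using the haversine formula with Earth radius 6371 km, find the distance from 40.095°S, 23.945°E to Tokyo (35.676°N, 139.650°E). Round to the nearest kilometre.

14475 km

Δλ = 139.650 − 23.945 = 115.705°.
Δφ = 35.676 − -40.095 = 75.771°.
a = sin²(Δφ/2) + cos φ₁ · cos φ₂ · sin²(Δλ/2) = 0.822572.
c = 2·atan2(√a, √(1−a)) = 2.27201 rad → d = 6371·c ≈ 14474.97 km.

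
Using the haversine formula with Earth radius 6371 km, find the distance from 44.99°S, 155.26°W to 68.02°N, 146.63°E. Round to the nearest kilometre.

Δλ = 146.63 − -155.26 = 301.89°; wrapped into (−180°, 180°]: -58.11°.
Δφ = 68.02 − -44.99 = 113.01°.
a = sin²(Δφ/2) + cos φ₁ · cos φ₂ · sin²(Δλ/2) = 0.757878.
c = 2·atan2(√a, √(1−a)) = 2.11269 rad → d = 6371·c ≈ 13459.92 km.

13460 km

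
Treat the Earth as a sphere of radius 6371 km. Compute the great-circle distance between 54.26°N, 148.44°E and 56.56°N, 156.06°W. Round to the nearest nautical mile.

Δλ = -156.06 − 148.44 = -304.50°; wrapped into (−180°, 180°]: 55.50°.
Δφ = 56.56 − 54.26 = 2.30°.
a = sin²(Δφ/2) + cos φ₁ · cos φ₂ · sin²(Δλ/2) = 0.070186.
c = 2·atan2(√a, √(1−a)) = 0.53625 rad → d = 6371·c ≈ 3416.47 km ≈ 1844.75 nmi.

1845 nmi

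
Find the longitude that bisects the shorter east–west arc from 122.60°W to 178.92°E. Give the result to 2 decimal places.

Signed shortest Δλ from -122.60° to +178.92° is -58.48°.
Midpoint longitude = -122.60° + (-58.48°)/2 = -122.60° − 29.24° = -151.84°.
(The naïve average (-122.60 + +178.92)/2 = 28.16° is on the wrong side of the globe.)

151.84°W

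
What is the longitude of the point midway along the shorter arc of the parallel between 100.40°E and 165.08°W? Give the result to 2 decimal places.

Signed shortest Δλ from +100.40° to -165.08° is +94.52°.
Midpoint longitude = +100.40° + (+94.52°)/2 = +100.40° + 47.26° = +147.66°.
(The naïve average (+100.40 + -165.08)/2 = -32.34° is on the wrong side of the globe.)

147.66°E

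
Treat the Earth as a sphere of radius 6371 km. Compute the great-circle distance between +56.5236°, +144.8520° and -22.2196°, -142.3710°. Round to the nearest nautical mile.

5971 nmi

Δλ = -142.3710 − 144.8520 = -287.2230°; wrapped into (−180°, 180°]: 72.7770°.
Δφ = -22.2196 − 56.5236 = -78.7432°.
a = sin²(Δφ/2) + cos φ₁ · cos φ₂ · sin²(Δλ/2) = 0.582116.
c = 2·atan2(√a, √(1−a)) = 1.73578 rad → d = 6371·c ≈ 11058.63 km ≈ 5971.18 nmi.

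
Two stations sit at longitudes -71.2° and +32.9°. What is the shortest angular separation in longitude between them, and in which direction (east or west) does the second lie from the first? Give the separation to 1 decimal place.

Raw difference: 32.9 − -71.2 = 104.1°.
Normalise into (−180°, 180°]: 104.1° stays 104.1°.
Positive ⇒ the second point lies to the east; separation 104.1°.

104.1° east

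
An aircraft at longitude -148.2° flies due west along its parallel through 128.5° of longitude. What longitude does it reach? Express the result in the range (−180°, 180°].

Start at -148.2°; shift −128.5° → -276.7°.
-276.7° lies outside (−180°, 180°]; add 360° → +83.3°.

+83.3°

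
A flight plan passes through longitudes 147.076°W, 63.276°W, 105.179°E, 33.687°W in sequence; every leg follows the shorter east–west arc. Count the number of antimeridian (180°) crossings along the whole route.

Leg 1: -147.076° → -63.276°, shortest Δλ = 83.8° (east) — does not cross 180°.
Leg 2: -63.276° → +105.179°, shortest Δλ = 168.455° (east) — does not cross 180°.
Leg 3: +105.179° → -33.687°, shortest Δλ = -138.866° (west) — does not cross 180°.
Total crossings: 0.

0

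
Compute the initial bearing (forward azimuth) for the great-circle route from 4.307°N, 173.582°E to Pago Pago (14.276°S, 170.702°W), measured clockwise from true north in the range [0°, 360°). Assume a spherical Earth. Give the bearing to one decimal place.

140.3°

Δλ = -170.702 − 173.582 = -344.284°; wrapped into (−180°, 180°]: 15.716°.
θ = atan2( sin Δλ · cos φ₂ , cos φ₁ · sin φ₂ − sin φ₁ · cos φ₂ · cos Δλ )
  = atan2(0.26250, -0.31596) = 140.279° → normalised to [0°, 360°): 140.279°.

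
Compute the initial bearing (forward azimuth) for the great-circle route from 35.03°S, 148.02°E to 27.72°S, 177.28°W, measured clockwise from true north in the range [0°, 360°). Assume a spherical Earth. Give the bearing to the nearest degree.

86°

Δλ = -177.28 − 148.02 = -325.30°; wrapped into (−180°, 180°]: 34.70°.
θ = atan2( sin Δλ · cos φ₂ , cos φ₁ · sin φ₂ − sin φ₁ · cos φ₂ · cos Δλ )
  = atan2(0.50394, 0.03686) = 85.816° → normalised to [0°, 360°): 85.816°.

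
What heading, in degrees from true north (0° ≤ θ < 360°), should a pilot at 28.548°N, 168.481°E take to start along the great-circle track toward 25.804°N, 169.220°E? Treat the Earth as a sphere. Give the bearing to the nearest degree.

166°

Δλ = 169.220 − 168.481 = 0.739°.
θ = atan2( sin Δλ · cos φ₂ , cos φ₁ · sin φ₂ − sin φ₁ · cos φ₂ · cos Δλ )
  = atan2(0.01161, -0.04784) = 166.357° → normalised to [0°, 360°): 166.357°.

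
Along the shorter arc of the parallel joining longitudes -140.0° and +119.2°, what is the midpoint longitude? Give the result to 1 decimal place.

+169.6°

Signed shortest Δλ from -140.0° to +119.2° is -100.8°.
Midpoint longitude = -140.0° + (-100.8°)/2 = -140.0° − 50.4° = -190.4°.
Normalise into (−180°, 180°]: +169.6°.
(The naïve average (-140.0 + +119.2)/2 = -10.4° is on the wrong side of the globe.)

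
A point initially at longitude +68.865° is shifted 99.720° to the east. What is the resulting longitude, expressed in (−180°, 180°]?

Start at +68.865°; shift +99.720° → +168.585°.
+168.585° already lies in (−180°, 180°].

+168.585°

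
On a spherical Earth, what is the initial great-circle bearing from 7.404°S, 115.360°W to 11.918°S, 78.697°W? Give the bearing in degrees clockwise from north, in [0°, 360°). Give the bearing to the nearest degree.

Δλ = -78.697 − -115.360 = 36.663°.
θ = atan2( sin Δλ · cos φ₂ , cos φ₁ · sin φ₂ − sin φ₁ · cos φ₂ · cos Δλ )
  = atan2(0.58424, -0.10365) = 100.060° → normalised to [0°, 360°): 100.060°.

100°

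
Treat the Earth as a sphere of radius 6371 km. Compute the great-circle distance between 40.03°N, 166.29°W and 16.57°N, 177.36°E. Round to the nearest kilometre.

3049 km

Δλ = 177.36 − -166.29 = 343.65°; wrapped into (−180°, 180°]: -16.35°.
Δφ = 16.57 − 40.03 = -23.46°.
a = sin²(Δφ/2) + cos φ₁ · cos φ₂ · sin²(Δλ/2) = 0.056171.
c = 2·atan2(√a, √(1−a)) = 0.47856 rad → d = 6371·c ≈ 3048.91 km.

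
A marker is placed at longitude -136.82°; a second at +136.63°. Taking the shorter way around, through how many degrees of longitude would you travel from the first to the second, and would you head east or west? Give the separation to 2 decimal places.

86.55° west

Raw difference: 136.63 − -136.82 = 273.45°.
Normalise into (−180°, 180°]: 273.45° − 360° = -86.55°.
Negative ⇒ the second point lies to the west; separation 86.55°.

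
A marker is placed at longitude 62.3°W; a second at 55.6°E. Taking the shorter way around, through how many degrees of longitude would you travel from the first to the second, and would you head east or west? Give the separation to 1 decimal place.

Raw difference: 55.6 − -62.3 = 117.9°.
Normalise into (−180°, 180°]: 117.9° stays 117.9°.
Positive ⇒ the second point lies to the east; separation 117.9°.

117.9° east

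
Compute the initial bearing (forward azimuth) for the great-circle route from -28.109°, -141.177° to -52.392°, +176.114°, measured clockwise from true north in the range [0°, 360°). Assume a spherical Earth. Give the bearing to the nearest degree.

Δλ = 176.114 − -141.177 = 317.291°; wrapped into (−180°, 180°]: -42.709°.
θ = atan2( sin Δλ · cos φ₂ , cos φ₁ · sin φ₂ − sin φ₁ · cos φ₂ · cos Δλ )
  = atan2(-0.41392, -0.48749) = -139.666° → normalised to [0°, 360°): 220.334°.

220°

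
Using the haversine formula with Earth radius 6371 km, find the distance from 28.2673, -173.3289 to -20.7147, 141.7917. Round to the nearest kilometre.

7272 km

Δλ = 141.7917 − -173.3289 = 315.1206°; wrapped into (−180°, 180°]: -44.8794°.
Δφ = -20.7147 − 28.2673 = -48.9820°.
a = sin²(Δφ/2) + cos φ₁ · cos φ₂ · sin²(Δλ/2) = 0.291884.
c = 2·atan2(√a, √(1−a)) = 1.14150 rad → d = 6371·c ≈ 7272.49 km.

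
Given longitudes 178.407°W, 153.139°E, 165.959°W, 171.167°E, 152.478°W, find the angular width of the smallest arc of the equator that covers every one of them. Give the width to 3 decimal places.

Sort the longitudes: -178.407°, -165.959°, -152.478°, +153.139°, +171.167°.
Eastward gaps between consecutive values (wrapping around): 12.448°, 13.481°, 305.617°, 18.028°, 10.426°.
Largest gap = 305.617° ⇒ minimal covering band is its complement: 360° − 305.617° = 54.383°.
Band runs from +153.139° eastward to -152.478°, crossing the antimeridian.

54.383°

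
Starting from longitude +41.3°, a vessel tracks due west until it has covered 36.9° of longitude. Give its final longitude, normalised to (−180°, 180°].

Start at +41.3°; shift −36.9° → +4.4°.
+4.4° already lies in (−180°, 180°].

+4.4°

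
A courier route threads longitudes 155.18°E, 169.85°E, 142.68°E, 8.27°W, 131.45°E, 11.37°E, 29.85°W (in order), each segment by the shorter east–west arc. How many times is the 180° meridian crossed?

0

Leg 1: +155.18° → +169.85°, shortest Δλ = 14.67° (east) — does not cross 180°.
Leg 2: +169.85° → +142.68°, shortest Δλ = -27.17° (west) — does not cross 180°.
Leg 3: +142.68° → -8.27°, shortest Δλ = -150.95° (west) — does not cross 180°.
Leg 4: -8.27° → +131.45°, shortest Δλ = 139.72° (east) — does not cross 180°.
Leg 5: +131.45° → +11.37°, shortest Δλ = -120.08° (west) — does not cross 180°.
Leg 6: +11.37° → -29.85°, shortest Δλ = -41.22° (west) — does not cross 180°.
Total crossings: 0.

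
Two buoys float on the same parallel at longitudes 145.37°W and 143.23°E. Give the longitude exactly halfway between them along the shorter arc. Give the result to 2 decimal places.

Signed shortest Δλ from -145.37° to +143.23° is -71.40°.
Midpoint longitude = -145.37° + (-71.40°)/2 = -145.37° − 35.70° = -181.07°.
Normalise into (−180°, 180°]: +178.93°.
(The naïve average (-145.37 + +143.23)/2 = -1.07° is on the wrong side of the globe.)

178.93°E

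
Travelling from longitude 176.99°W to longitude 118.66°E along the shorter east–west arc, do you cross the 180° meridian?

Yes

Naïve |118.66 − -176.99| = 295.65° > 180°, so the shorter arc goes the other way round — across 180°.
Signed shortest Δλ = ((118.66 − -176.99 + 180) mod 360) − 180 = -64.35°.
Going west by 64.35° from -176.99° passes through 180° before reaching +118.66°.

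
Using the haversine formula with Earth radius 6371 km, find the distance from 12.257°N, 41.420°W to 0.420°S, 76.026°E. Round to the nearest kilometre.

Δλ = 76.026 − -41.420 = 117.446°.
Δφ = -0.420 − 12.257 = -12.677°.
a = sin²(Δφ/2) + cos φ₁ · cos φ₂ · sin²(Δλ/2) = 0.725975.
c = 2·atan2(√a, √(1−a)) = 2.03975 rad → d = 6371·c ≈ 12995.23 km.

12995 km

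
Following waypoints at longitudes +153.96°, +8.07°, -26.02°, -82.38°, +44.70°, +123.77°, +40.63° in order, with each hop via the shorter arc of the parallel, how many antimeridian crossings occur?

0

Leg 1: +153.96° → +8.07°, shortest Δλ = -145.89° (west) — does not cross 180°.
Leg 2: +8.07° → -26.02°, shortest Δλ = -34.09° (west) — does not cross 180°.
Leg 3: -26.02° → -82.38°, shortest Δλ = -56.36° (west) — does not cross 180°.
Leg 4: -82.38° → +44.70°, shortest Δλ = 127.08° (east) — does not cross 180°.
Leg 5: +44.70° → +123.77°, shortest Δλ = 79.07° (east) — does not cross 180°.
Leg 6: +123.77° → +40.63°, shortest Δλ = -83.14° (west) — does not cross 180°.
Total crossings: 0.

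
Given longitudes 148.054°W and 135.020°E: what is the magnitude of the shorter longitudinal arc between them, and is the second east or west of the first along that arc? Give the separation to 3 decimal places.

76.926° west

Raw difference: 135.020 − -148.054 = 283.074°.
Normalise into (−180°, 180°]: 283.074° − 360° = -76.926°.
Negative ⇒ the second point lies to the west; separation 76.926°.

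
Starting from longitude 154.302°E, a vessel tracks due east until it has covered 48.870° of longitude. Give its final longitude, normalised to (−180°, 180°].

156.828°W

Start at +154.302°; shift +48.870° → +203.172°.
+203.172° lies outside (−180°, 180°]; subtract 360° → -156.828°.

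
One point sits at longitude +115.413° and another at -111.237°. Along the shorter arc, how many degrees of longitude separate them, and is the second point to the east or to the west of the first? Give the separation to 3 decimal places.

133.350° east

Raw difference: -111.237 − 115.413 = -226.65°.
Normalise into (−180°, 180°]: -226.65° + 360° = 133.35°.
Positive ⇒ the second point lies to the east; separation 133.350°.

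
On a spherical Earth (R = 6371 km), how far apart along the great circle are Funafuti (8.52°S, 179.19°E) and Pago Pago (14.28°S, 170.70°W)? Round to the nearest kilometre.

Δλ = -170.70 − 179.19 = -349.89°; wrapped into (−180°, 180°]: 10.11°.
Δφ = -14.28 − -8.52 = -5.76°.
a = sin²(Δφ/2) + cos φ₁ · cos φ₂ · sin²(Δλ/2) = 0.009965.
c = 2·atan2(√a, √(1−a)) = 0.19999 rad → d = 6371·c ≈ 1274.11 km.

1274 km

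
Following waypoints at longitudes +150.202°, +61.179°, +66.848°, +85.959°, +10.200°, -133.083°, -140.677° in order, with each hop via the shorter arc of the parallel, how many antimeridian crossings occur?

Leg 1: +150.202° → +61.179°, shortest Δλ = -89.023° (west) — does not cross 180°.
Leg 2: +61.179° → +66.848°, shortest Δλ = 5.669° (east) — does not cross 180°.
Leg 3: +66.848° → +85.959°, shortest Δλ = 19.111° (east) — does not cross 180°.
Leg 4: +85.959° → +10.200°, shortest Δλ = -75.759° (west) — does not cross 180°.
Leg 5: +10.200° → -133.083°, shortest Δλ = -143.283° (west) — does not cross 180°.
Leg 6: -133.083° → -140.677°, shortest Δλ = -7.594° (west) — does not cross 180°.
Total crossings: 0.

0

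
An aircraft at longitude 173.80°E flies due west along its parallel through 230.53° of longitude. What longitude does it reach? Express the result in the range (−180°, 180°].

56.73°W

Start at +173.80°; shift −230.53° → -56.73°.
-56.73° already lies in (−180°, 180°].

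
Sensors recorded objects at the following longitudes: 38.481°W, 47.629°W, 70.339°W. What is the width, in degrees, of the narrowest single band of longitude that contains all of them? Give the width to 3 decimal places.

Sort the longitudes: -70.339°, -47.629°, -38.481°.
Eastward gaps between consecutive values (wrapping around): 22.710°, 9.148°, 328.142°.
Largest gap = 328.142° ⇒ minimal covering band is its complement: 360° − 328.142° = 31.858°.
Band runs from -70.339° eastward to -38.481°.

31.858°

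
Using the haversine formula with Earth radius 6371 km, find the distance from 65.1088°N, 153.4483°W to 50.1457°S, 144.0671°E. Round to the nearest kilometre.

13885 km

Δλ = 144.0671 − -153.4483 = 297.5154°; wrapped into (−180°, 180°]: -62.4846°.
Δφ = -50.1457 − 65.1088 = -115.2545°.
a = sin²(Δφ/2) + cos φ₁ · cos φ₂ · sin²(Δλ/2) = 0.785878.
c = 2·atan2(√a, √(1−a)) = 2.17944 rad → d = 6371·c ≈ 13885.22 km.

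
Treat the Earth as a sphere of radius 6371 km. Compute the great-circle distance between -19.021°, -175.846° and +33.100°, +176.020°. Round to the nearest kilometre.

5860 km

Δλ = 176.020 − -175.846 = 351.866°; wrapped into (−180°, 180°]: -8.134°.
Δφ = 33.100 − -19.021 = 52.121°.
a = sin²(Δφ/2) + cos φ₁ · cos φ₂ · sin²(Δλ/2) = 0.196986.
c = 2·atan2(√a, √(1−a)) = 0.91974 rad → d = 6371·c ≈ 5859.65 km.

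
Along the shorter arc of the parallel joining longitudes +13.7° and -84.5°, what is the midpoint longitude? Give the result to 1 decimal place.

-35.4°

Signed shortest Δλ from +13.7° to -84.5° is -98.2°.
Midpoint longitude = +13.7° + (-98.2°)/2 = +13.7° − 49.1° = -35.4°.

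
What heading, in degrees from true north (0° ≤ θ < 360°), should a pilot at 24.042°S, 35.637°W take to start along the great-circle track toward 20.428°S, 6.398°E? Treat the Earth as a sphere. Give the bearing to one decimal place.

93.2°

Δλ = 6.398 − -35.637 = 42.035°.
θ = atan2( sin Δλ · cos φ₂ , cos φ₁ · sin φ₂ − sin φ₁ · cos φ₂ · cos Δλ )
  = atan2(0.62748, -0.03519) = 93.209° → normalised to [0°, 360°): 93.209°.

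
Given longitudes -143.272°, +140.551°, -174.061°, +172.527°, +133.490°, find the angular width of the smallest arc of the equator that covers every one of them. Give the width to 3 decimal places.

83.238°

Sort the longitudes: -174.061°, -143.272°, +133.490°, +140.551°, +172.527°.
Eastward gaps between consecutive values (wrapping around): 30.789°, 276.762°, 7.061°, 31.976°, 13.412°.
Largest gap = 276.762° ⇒ minimal covering band is its complement: 360° − 276.762° = 83.238°.
Band runs from +133.490° eastward to -143.272°, crossing the antimeridian.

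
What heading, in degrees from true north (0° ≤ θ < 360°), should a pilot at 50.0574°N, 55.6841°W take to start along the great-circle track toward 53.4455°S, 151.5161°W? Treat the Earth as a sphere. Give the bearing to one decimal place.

231.6°

Δλ = -151.5161 − -55.6841 = -95.8320°.
θ = atan2( sin Δλ · cos φ₂ , cos φ₁ · sin φ₂ − sin φ₁ · cos φ₂ · cos Δλ )
  = atan2(-0.59250, -0.46933) = -128.383° → normalised to [0°, 360°): 231.617°.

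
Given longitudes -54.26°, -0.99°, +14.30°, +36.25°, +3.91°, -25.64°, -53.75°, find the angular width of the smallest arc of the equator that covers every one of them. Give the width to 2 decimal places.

90.51°

Sort the longitudes: -54.26°, -53.75°, -25.64°, -0.99°, +3.91°, +14.30°, +36.25°.
Eastward gaps between consecutive values (wrapping around): 0.51°, 28.11°, 24.65°, 4.90°, 10.39°, 21.95°, 269.49°.
Largest gap = 269.49° ⇒ minimal covering band is its complement: 360° − 269.49° = 90.51°.
Band runs from -54.26° eastward to +36.25°.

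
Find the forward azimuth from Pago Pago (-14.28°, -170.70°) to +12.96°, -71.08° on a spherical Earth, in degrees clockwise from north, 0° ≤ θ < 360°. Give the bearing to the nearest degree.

Δλ = -71.08 − -170.70 = 99.62°.
θ = atan2( sin Δλ · cos φ₂ , cos φ₁ · sin φ₂ − sin φ₁ · cos φ₂ · cos Δλ )
  = atan2(0.96082, 0.17717) = 79.552° → normalised to [0°, 360°): 79.552°.

80°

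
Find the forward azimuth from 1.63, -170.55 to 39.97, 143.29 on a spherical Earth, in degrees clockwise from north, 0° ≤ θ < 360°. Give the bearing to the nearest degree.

319°

Δλ = 143.29 − -170.55 = 313.84°; wrapped into (−180°, 180°]: -46.16°.
θ = atan2( sin Δλ · cos φ₂ , cos φ₁ · sin φ₂ − sin φ₁ · cos φ₂ · cos Δλ )
  = atan2(-0.55277, 0.62703) = -41.399° → normalised to [0°, 360°): 318.601°.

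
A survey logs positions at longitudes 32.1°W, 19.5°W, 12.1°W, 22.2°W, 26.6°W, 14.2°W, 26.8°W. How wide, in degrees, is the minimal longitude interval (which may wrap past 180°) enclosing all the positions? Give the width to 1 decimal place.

Sort the longitudes: -32.1°, -26.8°, -26.6°, -22.2°, -19.5°, -14.2°, -12.1°.
Eastward gaps between consecutive values (wrapping around): 5.3°, 0.2°, 4.4°, 2.7°, 5.3°, 2.1°, 340.0°.
Largest gap = 340.0° ⇒ minimal covering band is its complement: 360° − 340.0° = 20.0°.
Band runs from -32.1° eastward to -12.1°.

20.0°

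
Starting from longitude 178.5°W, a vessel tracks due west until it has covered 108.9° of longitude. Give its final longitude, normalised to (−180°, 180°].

72.6°E

Start at -178.5°; shift −108.9° → -287.4°.
-287.4° lies outside (−180°, 180°]; add 360° → +72.6°.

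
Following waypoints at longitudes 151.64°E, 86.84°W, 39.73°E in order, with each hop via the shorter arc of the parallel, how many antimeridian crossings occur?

1

Leg 1: +151.64° → -86.84°, shortest Δλ = 121.52° (east) — crosses 180°.
Leg 2: -86.84° → +39.73°, shortest Δλ = 126.57° (east) — does not cross 180°.
Total crossings: 1.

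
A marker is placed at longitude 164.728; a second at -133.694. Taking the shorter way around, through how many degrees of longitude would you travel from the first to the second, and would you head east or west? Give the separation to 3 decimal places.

Raw difference: -133.694 − 164.728 = -298.422°.
Normalise into (−180°, 180°]: -298.422° + 360° = 61.578°.
Positive ⇒ the second point lies to the east; separation 61.578°.

61.578° east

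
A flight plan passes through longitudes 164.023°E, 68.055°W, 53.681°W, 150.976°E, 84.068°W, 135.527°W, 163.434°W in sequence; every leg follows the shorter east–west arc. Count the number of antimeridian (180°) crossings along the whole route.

Leg 1: +164.023° → -68.055°, shortest Δλ = 127.922° (east) — crosses 180°.
Leg 2: -68.055° → -53.681°, shortest Δλ = 14.374° (east) — does not cross 180°.
Leg 3: -53.681° → +150.976°, shortest Δλ = -155.343° (west) — crosses 180°.
Leg 4: +150.976° → -84.068°, shortest Δλ = 124.956° (east) — crosses 180°.
Leg 5: -84.068° → -135.527°, shortest Δλ = -51.459° (west) — does not cross 180°.
Leg 6: -135.527° → -163.434°, shortest Δλ = -27.907° (west) — does not cross 180°.
Total crossings: 3.

3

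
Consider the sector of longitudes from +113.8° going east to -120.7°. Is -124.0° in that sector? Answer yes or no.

Yes

Band width going east from +113.8° to -120.7°: ((-120.7 − 113.8) mod 360) = 125.5°.
Offset of -124.0° east of the west edge: ((-124.0 − 113.8) mod 360) = 122.2°.
122.2° ≤ 125.5° ⇒ inside.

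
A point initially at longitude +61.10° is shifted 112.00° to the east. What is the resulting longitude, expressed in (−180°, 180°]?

+173.10°

Start at +61.10°; shift +112.00° → +173.10°.
+173.10° already lies in (−180°, 180°].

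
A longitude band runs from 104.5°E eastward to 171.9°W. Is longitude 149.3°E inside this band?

Yes

Band width going east from +104.5° to -171.9°: ((-171.9 − 104.5) mod 360) = 83.6°.
Offset of +149.3° east of the west edge: ((149.3 − 104.5) mod 360) = 44.8°.
44.8° ≤ 83.6° ⇒ inside.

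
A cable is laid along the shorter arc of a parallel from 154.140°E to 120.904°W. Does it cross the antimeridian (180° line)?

Yes

Naïve |-120.904 − 154.140| = 275.044° > 180°, so the shorter arc goes the other way round — across 180°.
Signed shortest Δλ = ((-120.904 − 154.140 + 180) mod 360) − 180 = 84.956°.
Going east by 84.956° from +154.140° passes through 180° before reaching -120.904°.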